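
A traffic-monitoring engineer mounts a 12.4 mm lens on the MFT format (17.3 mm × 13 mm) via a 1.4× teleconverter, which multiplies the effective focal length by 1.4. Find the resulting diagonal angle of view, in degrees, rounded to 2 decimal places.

Effective focal length f = 12.4 × 1.4 = 17.36 mm.
Sensor diagonal = √(17.3² + 13²) = √468.2900 ≈ 21.6400 mm.
α = 2·arctan(21.640 / (2 × 17.36)) = 2·arctan(0.62327) ≈ 63.8683°.

63.87°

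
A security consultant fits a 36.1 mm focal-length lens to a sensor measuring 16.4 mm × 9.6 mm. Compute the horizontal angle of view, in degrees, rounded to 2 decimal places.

Angle of view α = 2·arctan(w/2f) with w = 16.4 mm and f = 36.1 mm.
w/2f = 0.22715; arctan(0.22715) ≈ 12.7974°, so α ≈ 25.5948°.

25.59°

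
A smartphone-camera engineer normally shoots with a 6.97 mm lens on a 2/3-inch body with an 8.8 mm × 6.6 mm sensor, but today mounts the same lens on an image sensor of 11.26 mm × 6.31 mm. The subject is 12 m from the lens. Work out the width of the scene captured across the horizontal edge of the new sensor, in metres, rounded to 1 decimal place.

The focal length stays 6.97 mm; the relevant sensor dimension is now w = 11.26 mm. Object distance dₒ = 12 m = 12000 mm.
Thin-lens field width W = w·(dₒ − f)/f = 11.26 × (12000 − 6.97)/6.97 ≈ 19374.680 mm = 19.3747 m.

19.4 m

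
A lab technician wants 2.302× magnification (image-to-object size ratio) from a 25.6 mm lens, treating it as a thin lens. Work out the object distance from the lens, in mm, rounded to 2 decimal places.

With m = dᵢ/dₒ and 1/f = 1/dₒ + 1/dᵢ, substituting dᵢ = m·dₒ gives 1/f = (1 + 1/m)/dₒ, hence dₒ = f·(1 + 1/m).
dₒ = 25.6 × (1 + 1/2.302) = 25.6 × 1.43440 ≈ 36.721 mm.

36.72 mm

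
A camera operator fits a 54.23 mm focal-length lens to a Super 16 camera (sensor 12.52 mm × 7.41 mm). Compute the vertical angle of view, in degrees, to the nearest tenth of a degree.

Angle of view α = 2·arctan(h/2f) with h = 7.41 mm and f = 54.23 mm.
h/2f = 0.06832; arctan(0.06832) ≈ 3.9084°, so α ≈ 7.8168°.

7.8°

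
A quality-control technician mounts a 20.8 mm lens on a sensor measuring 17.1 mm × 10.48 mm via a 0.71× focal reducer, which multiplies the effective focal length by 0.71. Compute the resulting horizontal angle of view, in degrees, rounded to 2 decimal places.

Effective focal length f = 20.8 × 0.71 = 14.768 mm.
α = 2·arctan(17.1 / (2 × 14.768)) = 2·arctan(0.57895) ≈ 60.1378°.

60.14°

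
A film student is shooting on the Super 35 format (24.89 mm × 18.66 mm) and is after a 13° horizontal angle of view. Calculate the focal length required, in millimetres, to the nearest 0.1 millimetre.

109.2 mm

From α = 2·arctan(w/2f) we get f = w / (2·tan(α/2)).
With w = 24.89 mm and α/2 = 6.5°, tan(α/2) ≈ 0.11394, so f ≈ 24.89 / 0.22787 ≈ 109.2284 mm.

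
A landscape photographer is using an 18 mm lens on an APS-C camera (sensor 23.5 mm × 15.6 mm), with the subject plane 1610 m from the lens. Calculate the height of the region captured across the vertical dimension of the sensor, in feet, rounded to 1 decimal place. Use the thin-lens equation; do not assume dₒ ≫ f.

dₒ: 1610 m = 1.61e+06 mm.
Similar triangles through the lens centre give W/dₒ = h/dᵢ; with 1/f = 1/dₒ + 1/dᵢ this gives W = h·(dₒ − f)/f.
W = 15.6 mm × (1.61e+06 − 18) / 18 = 15.6 × 89443.4444 ≈ 1395317.733 mm = 1395317.733/304.8 ft = 4577.81 ft.

4577.8 ft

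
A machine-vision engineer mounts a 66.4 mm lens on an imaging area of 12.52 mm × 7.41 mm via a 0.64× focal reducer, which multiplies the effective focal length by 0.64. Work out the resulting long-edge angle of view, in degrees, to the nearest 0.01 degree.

16.76°

Effective focal length f = 66.4 × 0.64 = 42.496 mm.
α = 2·arctan(12.52 / (2 × 42.496)) = 2·arctan(0.14731) ≈ 16.7597°.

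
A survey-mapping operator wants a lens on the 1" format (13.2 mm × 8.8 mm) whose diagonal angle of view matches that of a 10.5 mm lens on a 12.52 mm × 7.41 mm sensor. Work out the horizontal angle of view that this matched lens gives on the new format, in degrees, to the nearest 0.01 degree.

59.92°

Sensor diagonal = √(12.52² + 7.41²) = √211.6585 ≈ 14.5485 mm.
Sensor diagonal = √(13.2² + 8.8²) = √251.6800 ≈ 15.8644 mm.
Equal diagonal AOV ⇒ f₂ = f₁ · 15.8644/14.5485 = 10.5 × 1.09045 ≈ 11.4497 mm.
Horizontal AOV on the new format = 2·arctan(13.2 / (2 × 11.4497)) = 2·arctan(0.57643) ≈ 59.9211°.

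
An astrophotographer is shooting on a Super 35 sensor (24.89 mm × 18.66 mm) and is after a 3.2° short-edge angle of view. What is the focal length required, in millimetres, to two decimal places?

334.02 mm

From α = 2·arctan(h/2f) we get f = h / (2·tan(α/2)).
With h = 18.66 mm and α/2 = 1.6°, tan(α/2) ≈ 0.02793, so f ≈ 18.66 / 0.05587 ≈ 334.0192 mm.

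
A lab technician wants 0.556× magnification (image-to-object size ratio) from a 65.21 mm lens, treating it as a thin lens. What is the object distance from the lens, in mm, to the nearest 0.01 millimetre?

182.49 mm

With m = dᵢ/dₒ and 1/f = 1/dₒ + 1/dᵢ, substituting dᵢ = m·dₒ gives 1/f = (1 + 1/m)/dₒ, hence dₒ = f·(1 + 1/m).
dₒ = 65.21 × (1 + 1/0.556) = 65.21 × 2.79856 ≈ 182.494 mm.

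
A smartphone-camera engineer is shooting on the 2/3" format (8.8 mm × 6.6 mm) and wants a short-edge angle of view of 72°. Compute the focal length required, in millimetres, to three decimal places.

4.542 mm

From α = 2·arctan(h/2f) we get f = h / (2·tan(α/2)).
With h = 6.6 mm and α/2 = 36°, tan(α/2) ≈ 0.72654, so f ≈ 6.6 / 1.45309 ≈ 4.5421 mm.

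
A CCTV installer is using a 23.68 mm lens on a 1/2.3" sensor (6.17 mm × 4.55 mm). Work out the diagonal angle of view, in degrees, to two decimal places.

Sensor diagonal = √(6.17² + 4.55²) = √58.7714 ≈ 7.6663 mm.
Angle of view α = 2·arctan(d/2f) with d = 7.6663 mm and f = 23.68 mm.
d/2f = 0.16187; arctan(0.16187) ≈ 9.1948°, so α ≈ 18.3896°.

18.39°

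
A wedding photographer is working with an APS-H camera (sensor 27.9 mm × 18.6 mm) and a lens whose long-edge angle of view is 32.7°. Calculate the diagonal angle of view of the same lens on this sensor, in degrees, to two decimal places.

38.84°

From the long-edge AOV: f = 27.9 / (2·tan(16.35°)) = 27.9 / 0.58674 ≈ 47.5512 mm.
Sensor diagonal = √(27.9² + 18.6²) = √1124.3700 ≈ 33.5316 mm.
Diagonal AOV = 2·arctan(33.5316 / (2 × 47.5512)) = 2·arctan(0.35258) ≈ 38.8437°.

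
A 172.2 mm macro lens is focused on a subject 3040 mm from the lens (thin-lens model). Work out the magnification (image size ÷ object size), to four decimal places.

0.0600×

Thin lens: 1/f = 1/dₒ + 1/dᵢ → 1/dᵢ = 1/172.2 − 1/3040 = 0.0054783 mm⁻¹, so dᵢ ≈ 182.5399 mm.
Magnification m = dᵢ/dₒ = 182.5399/3040 ≈ 0.06005.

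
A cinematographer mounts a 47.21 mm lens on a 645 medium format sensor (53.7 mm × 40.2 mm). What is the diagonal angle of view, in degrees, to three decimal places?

Sensor diagonal = √(53.7² + 40.2²) = √4499.7300 ≈ 67.0800 mm.
Angle of view α = 2·arctan(d/2f) with d = 67.0800 mm and f = 47.21 mm.
d/2f = 0.71044; arctan(0.71044) ≈ 35.3916°, so α ≈ 70.7832°.

70.783°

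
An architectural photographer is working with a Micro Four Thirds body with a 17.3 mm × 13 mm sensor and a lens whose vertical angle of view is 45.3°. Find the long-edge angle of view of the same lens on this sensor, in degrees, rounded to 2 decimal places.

58.09°

From the vertical AOV: f = 13 / (2·tan(22.65°)) = 13 / 0.83457 ≈ 15.5769 mm.
Long-edge AOV = 2·arctan(17.3 / (2 × 15.5769)) = 2·arctan(0.55531) ≈ 58.0876°.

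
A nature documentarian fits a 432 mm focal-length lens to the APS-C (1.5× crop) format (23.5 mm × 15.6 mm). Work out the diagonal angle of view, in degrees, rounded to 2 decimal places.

3.74°

Sensor diagonal = √(23.5² + 15.6²) = √795.6100 ≈ 28.2066 mm.
Angle of view α = 2·arctan(d/2f) with d = 28.2066 mm and f = 432 mm.
d/2f = 0.03265; arctan(0.03265) ≈ 1.8698°, so α ≈ 3.7397°.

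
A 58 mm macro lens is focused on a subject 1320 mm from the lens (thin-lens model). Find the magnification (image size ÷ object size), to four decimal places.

Thin lens: 1/f = 1/dₒ + 1/dᵢ → 1/dᵢ = 1/58 − 1/1320 = 0.0164838 mm⁻¹, so dᵢ ≈ 60.6656 mm.
Magnification m = dᵢ/dₒ = 60.6656/1320 ≈ 0.04596.

0.0460×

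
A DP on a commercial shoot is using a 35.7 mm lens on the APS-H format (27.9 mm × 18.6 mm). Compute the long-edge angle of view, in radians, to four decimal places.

0.7450 rad

Angle of view α = 2·arctan(w/2f) with w = 27.9 mm and f = 35.7 mm.
w/2f = 0.39076; arctan(0.39076) ≈ 0.3725 rad, so α ≈ 0.7450 rad.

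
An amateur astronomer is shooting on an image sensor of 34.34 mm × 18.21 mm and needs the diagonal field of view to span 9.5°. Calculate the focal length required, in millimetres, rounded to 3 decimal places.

Sensor diagonal = √(34.34² + 18.21²) = √1510.8397 ≈ 38.8695 mm.
From α = 2·arctan(d/2f) we get f = d / (2·tan(α/2)).
With d = 38.8695 mm and α/2 = 4.75°, tan(α/2) ≈ 0.08309, so f ≈ 38.8695 / 0.16619 ≈ 233.8900 mm.

233.890 mm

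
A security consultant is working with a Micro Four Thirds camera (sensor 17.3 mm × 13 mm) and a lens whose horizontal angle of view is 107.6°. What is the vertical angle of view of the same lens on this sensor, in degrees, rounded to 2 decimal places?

From the horizontal AOV: f = 17.3 / (2·tan(53.8°)) = 17.3 / 2.73265 ≈ 6.3308 mm.
Vertical AOV = 2·arctan(13 / (2 × 6.3308)) = 2·arctan(1.02672) ≈ 91.5106°.

91.51°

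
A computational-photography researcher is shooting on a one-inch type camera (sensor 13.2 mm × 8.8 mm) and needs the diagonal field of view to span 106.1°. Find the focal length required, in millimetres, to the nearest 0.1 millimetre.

6.0 mm

Sensor diagonal = √(13.2² + 8.8²) = √251.6800 ≈ 15.8644 mm.
From α = 2·arctan(d/2f) we get f = d / (2·tan(α/2)).
With d = 15.8644 mm and α/2 = 53.05°, tan(α/2) ≈ 1.32946, so f ≈ 15.8644 / 2.65891 ≈ 5.9665 mm.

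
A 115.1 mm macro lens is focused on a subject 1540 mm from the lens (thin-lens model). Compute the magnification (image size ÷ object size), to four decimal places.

0.0808×

Thin lens: 1/f = 1/dₒ + 1/dᵢ → 1/dᵢ = 1/115.1 − 1/1540 = 0.0080387 mm⁻¹, so dᵢ ≈ 124.3975 mm.
Magnification m = dᵢ/dₒ = 124.3975/1540 ≈ 0.08078.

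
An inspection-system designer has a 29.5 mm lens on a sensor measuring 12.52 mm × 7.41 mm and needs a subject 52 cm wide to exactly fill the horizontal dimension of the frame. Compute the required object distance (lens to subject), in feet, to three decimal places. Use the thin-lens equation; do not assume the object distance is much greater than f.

4.117 ft

W: 52 cm = 520 mm.
Magnification m = w/W = dᵢ/dₒ; combined with 1/f = 1/dₒ + 1/dᵢ this gives dₒ = f·(1 + W/w).
dₒ = 29.5 mm × (1 + 520/12.52) = 29.5 × 42.5335 ≈ 1254.740 mm = 1254.740/304.8 ft = 4.1166 ft.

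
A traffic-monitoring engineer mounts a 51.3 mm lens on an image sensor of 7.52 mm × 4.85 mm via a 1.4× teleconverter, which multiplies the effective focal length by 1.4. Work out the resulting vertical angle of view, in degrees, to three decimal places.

3.868°

Effective focal length f = 51.3 × 1.4 = 71.82 mm.
α = 2·arctan(4.85 / (2 × 71.82)) = 2·arctan(0.03376) ≈ 3.8677°.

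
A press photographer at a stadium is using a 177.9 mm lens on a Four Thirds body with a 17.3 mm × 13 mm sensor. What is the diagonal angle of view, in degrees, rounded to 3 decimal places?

6.961°

Sensor diagonal = √(17.3² + 13²) = √468.2900 ≈ 21.6400 mm.
Angle of view α = 2·arctan(d/2f) with d = 21.6400 mm and f = 177.9 mm.
d/2f = 0.06082; arctan(0.06082) ≈ 3.4805°, so α ≈ 6.9610°.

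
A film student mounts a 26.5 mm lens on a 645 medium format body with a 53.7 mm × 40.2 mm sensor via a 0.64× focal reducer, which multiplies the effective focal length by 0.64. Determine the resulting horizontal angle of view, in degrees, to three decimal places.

115.442°

Effective focal length f = 26.5 × 0.64 = 16.96 mm.
α = 2·arctan(53.7 / (2 × 16.96)) = 2·arctan(1.58314) ≈ 115.4423°.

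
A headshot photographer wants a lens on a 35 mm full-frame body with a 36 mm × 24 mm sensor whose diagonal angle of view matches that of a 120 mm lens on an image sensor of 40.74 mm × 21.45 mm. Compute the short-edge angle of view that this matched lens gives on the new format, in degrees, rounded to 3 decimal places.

Sensor diagonal = √(40.74² + 21.45²) = √2119.8501 ≈ 46.0418 mm.
Sensor diagonal = √(36² + 24²) = √1872.0000 ≈ 43.2666 mm.
Equal diagonal AOV ⇒ f₂ = f₁ · 43.2666/46.0418 = 120 × 0.93972 ≈ 112.7669 mm.
Short-edge AOV on the new format = 2·arctan(24 / (2 × 112.7669)) = 2·arctan(0.10641) ≈ 12.1485°.

12.148°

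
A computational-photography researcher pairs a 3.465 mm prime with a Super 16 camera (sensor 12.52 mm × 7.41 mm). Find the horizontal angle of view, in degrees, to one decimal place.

122.1°

Angle of view α = 2·arctan(w/2f) with w = 12.52 mm and f = 3.465 mm.
w/2f = 1.80664; arctan(1.80664) ≈ 61.0348°, so α ≈ 122.0697°.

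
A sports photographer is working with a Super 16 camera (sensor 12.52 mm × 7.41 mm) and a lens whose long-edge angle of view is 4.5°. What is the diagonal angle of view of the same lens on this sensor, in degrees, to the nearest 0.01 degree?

5.23°

From the long-edge AOV: f = 12.52 / (2·tan(2.25°)) = 12.52 / 0.07858 ≈ 159.3276 mm.
Sensor diagonal = √(12.52² + 7.41²) = √211.6585 ≈ 14.5485 mm.
Diagonal AOV = 2·arctan(14.5485 / (2 × 159.3276)) = 2·arctan(0.04566) ≈ 5.2281°.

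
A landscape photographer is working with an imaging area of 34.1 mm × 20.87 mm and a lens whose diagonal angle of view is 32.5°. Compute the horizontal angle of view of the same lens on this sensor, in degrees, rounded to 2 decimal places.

Sensor diagonal = √(34.1² + 20.87²) = √1598.3669 ≈ 39.9796 mm.
From the diagonal AOV: f = 39.9796 / (2·tan(16.25°)) = 39.9796 / 0.58295 ≈ 68.5819 mm.
Horizontal AOV = 2·arctan(34.1 / (2 × 68.5819)) = 2·arctan(0.24861) ≈ 27.9223°.

27.92°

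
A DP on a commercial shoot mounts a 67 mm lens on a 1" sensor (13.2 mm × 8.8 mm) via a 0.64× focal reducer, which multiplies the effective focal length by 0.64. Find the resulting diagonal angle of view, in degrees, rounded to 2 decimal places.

Effective focal length f = 67 × 0.64 = 42.88 mm.
Sensor diagonal = √(13.2² + 8.8²) = √251.6800 ≈ 15.8644 mm.
α = 2·arctan(15.864 / (2 × 42.88)) = 2·arctan(0.18499) ≈ 20.9609°.

20.96°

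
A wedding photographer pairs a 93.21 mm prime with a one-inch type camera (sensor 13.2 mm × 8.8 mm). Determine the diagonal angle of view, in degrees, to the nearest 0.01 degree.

9.73°

Sensor diagonal = √(13.2² + 8.8²) = √251.6800 ≈ 15.8644 mm.
Angle of view α = 2·arctan(d/2f) with d = 15.8644 mm and f = 93.21 mm.
d/2f = 0.08510; arctan(0.08510) ≈ 4.8642°, so α ≈ 9.7284°.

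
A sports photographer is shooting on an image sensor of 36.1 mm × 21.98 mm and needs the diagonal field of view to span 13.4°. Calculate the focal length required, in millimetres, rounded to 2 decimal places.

179.89 mm

Sensor diagonal = √(36.1² + 21.98²) = √1786.3304 ≈ 42.2650 mm.
From α = 2·arctan(d/2f) we get f = d / (2·tan(α/2)).
With d = 42.2650 mm and α/2 = 6.7°, tan(α/2) ≈ 0.11747, so f ≈ 42.2650 / 0.23495 ≈ 179.8924 mm.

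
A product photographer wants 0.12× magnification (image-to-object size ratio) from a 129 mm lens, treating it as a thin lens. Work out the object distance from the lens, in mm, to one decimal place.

1204.0 mm

With m = dᵢ/dₒ and 1/f = 1/dₒ + 1/dᵢ, substituting dᵢ = m·dₒ gives 1/f = (1 + 1/m)/dₒ, hence dₒ = f·(1 + 1/m).
dₒ = 129 × (1 + 1/0.12) = 129 × 9.33333 ≈ 1204.000 mm.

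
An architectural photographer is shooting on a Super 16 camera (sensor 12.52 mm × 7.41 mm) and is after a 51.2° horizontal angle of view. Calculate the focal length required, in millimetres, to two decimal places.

From α = 2·arctan(w/2f) we get f = w / (2·tan(α/2)).
With w = 12.52 mm and α/2 = 25.6°, tan(α/2) ≈ 0.47912, so f ≈ 12.52 / 0.95824 ≈ 13.0656 mm.

13.07 mm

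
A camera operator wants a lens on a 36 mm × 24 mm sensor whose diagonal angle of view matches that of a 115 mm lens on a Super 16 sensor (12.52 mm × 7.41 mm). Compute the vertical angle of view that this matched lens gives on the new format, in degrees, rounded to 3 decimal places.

Sensor diagonal = √(12.52² + 7.41²) = √211.6585 ≈ 14.5485 mm.
Sensor diagonal = √(36² + 24²) = √1872.0000 ≈ 43.2666 mm.
Equal diagonal AOV ⇒ f₂ = f₁ · 43.2666/14.5485 = 115 × 2.97396 ≈ 342.0054 mm.
Vertical AOV on the new format = 2·arctan(24 / (2 × 342.0054)) = 2·arctan(0.03509) ≈ 4.0190°.

4.019°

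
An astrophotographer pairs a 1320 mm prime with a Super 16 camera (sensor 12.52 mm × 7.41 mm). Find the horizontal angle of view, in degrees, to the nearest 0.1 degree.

0.5°

Angle of view α = 2·arctan(w/2f) with w = 12.52 mm and f = 1320 mm.
w/2f = 0.00474; arctan(0.00474) ≈ 0.2717°, so α ≈ 0.5434°.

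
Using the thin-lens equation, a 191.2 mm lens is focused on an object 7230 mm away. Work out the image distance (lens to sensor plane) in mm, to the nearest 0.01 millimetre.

1/dᵢ = 1/f − 1/dₒ = 1/191.2 − 1/7230 = 0.0050918 mm⁻¹.
dᵢ = 1/0.0050918 ≈ 196.3937 mm.

196.39 mm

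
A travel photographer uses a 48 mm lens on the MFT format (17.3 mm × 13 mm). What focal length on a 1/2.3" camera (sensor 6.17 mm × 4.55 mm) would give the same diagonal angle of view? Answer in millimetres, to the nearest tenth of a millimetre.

17.0 mm

Sensor diagonal = √(17.3² + 13²) = √468.2900 ≈ 21.6400 mm.
Sensor diagonal = √(6.17² + 4.55²) = √58.7714 ≈ 7.6663 mm.
Equal angle of view means equal diagonal/f ratio, so f₂ = f₁ · (diagonal₂/diagonal₁) = 48 × 7.6663/21.6400.
f₂ = 48 × 0.35426 ≈ 17.005 mm.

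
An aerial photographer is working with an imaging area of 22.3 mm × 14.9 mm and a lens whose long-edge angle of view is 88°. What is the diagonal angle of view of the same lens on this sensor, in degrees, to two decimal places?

98.54°

From the long-edge AOV: f = 22.3 / (2·tan(44°)) = 22.3 / 1.93138 ≈ 11.5462 mm.
Sensor diagonal = √(22.3² + 14.9²) = √719.3000 ≈ 26.8198 mm.
Diagonal AOV = 2·arctan(26.8198 / (2 × 11.5462)) = 2·arctan(1.16141) ≈ 98.5419°.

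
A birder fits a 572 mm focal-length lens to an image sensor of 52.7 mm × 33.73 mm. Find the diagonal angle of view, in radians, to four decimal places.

0.1093 rad

Sensor diagonal = √(52.7² + 33.73²) = √3915.0029 ≈ 62.5700 mm.
Angle of view α = 2·arctan(d/2f) with d = 62.5700 mm and f = 572 mm.
d/2f = 0.05469; arctan(0.05469) ≈ 0.0546 rad, so α ≈ 0.1093 rad.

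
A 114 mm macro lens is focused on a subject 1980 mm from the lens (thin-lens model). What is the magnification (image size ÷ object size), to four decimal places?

Thin lens: 1/f = 1/dₒ + 1/dᵢ → 1/dᵢ = 1/114 − 1/1980 = 0.0082669 mm⁻¹, so dᵢ ≈ 120.9646 mm.
Magnification m = dᵢ/dₒ = 120.9646/1980 ≈ 0.06109.

0.0611×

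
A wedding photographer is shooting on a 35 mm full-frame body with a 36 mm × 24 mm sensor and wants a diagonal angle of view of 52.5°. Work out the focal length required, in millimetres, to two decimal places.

43.87 mm

Sensor diagonal = √(36² + 24²) = √1872.0000 ≈ 43.2666 mm.
From α = 2·arctan(d/2f) we get f = d / (2·tan(α/2)).
With d = 43.2666 mm and α/2 = 26.25°, tan(α/2) ≈ 0.49315, so f ≈ 43.2666 / 0.98629 ≈ 43.8680 mm.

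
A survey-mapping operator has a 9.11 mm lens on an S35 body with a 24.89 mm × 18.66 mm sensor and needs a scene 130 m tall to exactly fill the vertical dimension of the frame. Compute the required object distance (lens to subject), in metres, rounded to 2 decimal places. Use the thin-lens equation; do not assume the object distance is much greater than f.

63.48 m

W: 130 m = 130000 mm.
Magnification m = h/W = dᵢ/dₒ; combined with 1/f = 1/dₒ + 1/dᵢ this gives dₒ = f·(1 + W/h).
dₒ = 9.11 mm × (1 + 130000/18.66) = 9.11 × 6967.7738 ≈ 63476.420 mm = 63.4764 m.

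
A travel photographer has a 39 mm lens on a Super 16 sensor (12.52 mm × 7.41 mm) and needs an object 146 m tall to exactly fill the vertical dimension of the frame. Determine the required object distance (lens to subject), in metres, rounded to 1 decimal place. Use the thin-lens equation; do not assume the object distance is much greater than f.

768.5 m

W: 146 m = 146000 mm.
Magnification m = h/W = dᵢ/dₒ; combined with 1/f = 1/dₒ + 1/dᵢ this gives dₒ = f·(1 + W/h).
dₒ = 39 mm × (1 + 146000/7.41) = 39 × 19704.1039 ≈ 768460.053 mm = 768.46 m.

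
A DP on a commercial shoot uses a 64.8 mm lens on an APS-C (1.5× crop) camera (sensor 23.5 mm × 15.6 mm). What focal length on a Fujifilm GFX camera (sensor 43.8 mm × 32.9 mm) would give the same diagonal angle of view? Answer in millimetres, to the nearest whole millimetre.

126 mm

Sensor diagonal = √(23.5² + 15.6²) = √795.6100 ≈ 28.2066 mm.
Sensor diagonal = √(43.8² + 32.9²) = √3000.8500 ≈ 54.7800 mm.
Equal angle of view means equal diagonal/f ratio, so f₂ = f₁ · (diagonal₂/diagonal₁) = 64.8 × 54.7800/28.2066.
f₂ = 64.8 × 1.94210 ≈ 125.848 mm.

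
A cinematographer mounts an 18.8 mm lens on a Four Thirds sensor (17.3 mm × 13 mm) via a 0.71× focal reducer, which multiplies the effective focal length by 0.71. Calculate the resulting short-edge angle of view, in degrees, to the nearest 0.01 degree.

Effective focal length f = 18.8 × 0.71 = 13.348 mm.
α = 2·arctan(13 / (2 × 13.348)) = 2·arctan(0.48696) ≈ 51.9289°.

51.93°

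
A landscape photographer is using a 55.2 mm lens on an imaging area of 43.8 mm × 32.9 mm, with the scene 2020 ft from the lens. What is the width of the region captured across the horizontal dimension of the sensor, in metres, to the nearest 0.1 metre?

488.5 m

dₒ: 2020 ft × 304.8 mm/ft = 615695.98 mm.
Similar triangles through the lens centre give W/dₒ = w/dᵢ; with 1/f = 1/dₒ + 1/dᵢ this gives W = w·(dₒ − f)/f.
W = 43.8 mm × (615696 − 55.2) / 55.2 = 43.8 × 11152.9127 ≈ 488497.576 mm = 488.498 m.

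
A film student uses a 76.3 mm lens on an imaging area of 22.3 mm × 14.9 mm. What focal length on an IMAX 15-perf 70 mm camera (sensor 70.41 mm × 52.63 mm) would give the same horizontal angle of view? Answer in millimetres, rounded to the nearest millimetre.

241 mm

Equal angle of view means equal width/f ratio, so f₂ = f₁ · (width₂/width₁) = 76.3 × 70.41/22.3.
f₂ = 76.3 × 3.15740 ≈ 240.910 mm.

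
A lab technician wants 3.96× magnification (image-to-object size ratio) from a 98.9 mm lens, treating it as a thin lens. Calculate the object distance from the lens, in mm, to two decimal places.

With m = dᵢ/dₒ and 1/f = 1/dₒ + 1/dᵢ, substituting dᵢ = m·dₒ gives 1/f = (1 + 1/m)/dₒ, hence dₒ = f·(1 + 1/m).
dₒ = 98.9 × (1 + 1/3.96) = 98.9 × 1.25253 ≈ 123.875 mm.

123.87 mm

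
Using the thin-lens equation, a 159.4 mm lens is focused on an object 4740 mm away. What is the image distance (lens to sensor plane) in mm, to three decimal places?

164.947 mm

1/dᵢ = 1/f − 1/dₒ = 1/159.4 − 1/4740 = 0.0060626 mm⁻¹.
dᵢ = 1/0.0060626 ≈ 164.9470 mm.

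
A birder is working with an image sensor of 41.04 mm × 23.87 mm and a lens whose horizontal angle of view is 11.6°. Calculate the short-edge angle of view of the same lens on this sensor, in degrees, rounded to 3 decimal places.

6.762°

From the horizontal AOV: f = 41.04 / (2·tan(5.8°)) = 41.04 / 0.20315 ≈ 202.0156 mm.
Short-edge AOV = 2·arctan(23.87 / (2 × 202.0156)) = 2·arctan(0.05908) ≈ 6.7622°.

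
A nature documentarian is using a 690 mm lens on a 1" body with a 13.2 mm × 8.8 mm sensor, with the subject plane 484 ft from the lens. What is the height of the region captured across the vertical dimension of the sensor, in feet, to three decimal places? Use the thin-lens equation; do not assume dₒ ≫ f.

dₒ: 484 ft × 304.8 mm/ft = 147523.20 mm.
Similar triangles through the lens centre give W/dₒ = h/dᵢ; with 1/f = 1/dₒ + 1/dᵢ this gives W = h·(dₒ − f)/f.
W = 8.8 mm × (147523 − 690) / 690 = 8.8 × 212.8017 ≈ 1872.655 mm = 1872.655/304.8 ft = 6.14388 ft.

6.144 ft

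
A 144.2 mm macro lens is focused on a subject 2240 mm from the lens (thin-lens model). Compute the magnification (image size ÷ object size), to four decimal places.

0.0688×

Thin lens: 1/f = 1/dₒ + 1/dᵢ → 1/dᵢ = 1/144.2 − 1/2240 = 0.0064884 mm⁻¹, so dᵢ ≈ 154.1216 mm.
Magnification m = dᵢ/dₒ = 154.1216/2240 ≈ 0.06880.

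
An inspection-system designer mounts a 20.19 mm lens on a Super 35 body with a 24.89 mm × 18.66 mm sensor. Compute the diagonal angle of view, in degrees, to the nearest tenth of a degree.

75.2°

Sensor diagonal = √(24.89² + 18.66²) = √967.7077 ≈ 31.1080 mm.
Angle of view α = 2·arctan(d/2f) with d = 31.1080 mm and f = 20.19 mm.
d/2f = 0.77038; arctan(0.77038) ≈ 37.6100°, so α ≈ 75.2200°.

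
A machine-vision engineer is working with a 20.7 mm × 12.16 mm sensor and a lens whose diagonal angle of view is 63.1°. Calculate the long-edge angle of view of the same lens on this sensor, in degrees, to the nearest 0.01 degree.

55.79°

Sensor diagonal = √(20.7² + 12.16²) = √576.3556 ≈ 24.0074 mm.
From the diagonal AOV: f = 24.0074 / (2·tan(31.55°)) = 24.0074 / 1.22800 ≈ 19.5499 mm.
Long-edge AOV = 2·arctan(20.7 / (2 × 19.5499)) = 2·arctan(0.52941) ≈ 55.7947°.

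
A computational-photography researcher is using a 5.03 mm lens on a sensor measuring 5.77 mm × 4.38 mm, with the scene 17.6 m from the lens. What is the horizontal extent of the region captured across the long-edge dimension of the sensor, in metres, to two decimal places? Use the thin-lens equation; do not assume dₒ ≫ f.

dₒ: 17.6 m = 17600 mm.
Similar triangles through the lens centre give W/dₒ = w/dᵢ; with 1/f = 1/dₒ + 1/dᵢ this gives W = w·(dₒ − f)/f.
W = 5.77 mm × (17600 − 5.03) / 5.03 = 5.77 × 3498.0060 ≈ 20183.494 mm = 20.1835 m.

20.18 m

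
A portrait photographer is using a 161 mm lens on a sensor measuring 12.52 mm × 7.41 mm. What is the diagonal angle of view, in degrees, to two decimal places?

Sensor diagonal = √(12.52² + 7.41²) = √211.6585 ≈ 14.5485 mm.
Angle of view α = 2·arctan(d/2f) with d = 14.5485 mm and f = 161 mm.
d/2f = 0.04518; arctan(0.04518) ≈ 2.5870°, so α ≈ 5.1739°.

5.17°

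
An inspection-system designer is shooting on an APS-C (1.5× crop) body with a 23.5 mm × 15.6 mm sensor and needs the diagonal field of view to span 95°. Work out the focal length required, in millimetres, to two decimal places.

12.92 mm

Sensor diagonal = √(23.5² + 15.6²) = √795.6100 ≈ 28.2066 mm.
From α = 2·arctan(d/2f) we get f = d / (2·tan(α/2)).
With d = 28.2066 mm and α/2 = 47.5°, tan(α/2) ≈ 1.09131, so f ≈ 28.2066 / 2.18262 ≈ 12.9233 mm.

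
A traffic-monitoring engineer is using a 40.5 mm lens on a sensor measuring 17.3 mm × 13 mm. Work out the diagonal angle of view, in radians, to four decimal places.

Sensor diagonal = √(17.3² + 13²) = √468.2900 ≈ 21.6400 mm.
Angle of view α = 2·arctan(d/2f) with d = 21.6400 mm and f = 40.5 mm.
d/2f = 0.26716; arctan(0.26716) ≈ 0.2611 rad, so α ≈ 0.5221 rad.

0.5221 rad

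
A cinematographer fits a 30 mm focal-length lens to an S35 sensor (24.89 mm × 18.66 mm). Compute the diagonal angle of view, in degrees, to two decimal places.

54.81°

Sensor diagonal = √(24.89² + 18.66²) = √967.7077 ≈ 31.1080 mm.
Angle of view α = 2·arctan(d/2f) with d = 31.1080 mm and f = 30 mm.
d/2f = 0.51847; arctan(0.51847) ≈ 27.4052°, so α ≈ 54.8105°.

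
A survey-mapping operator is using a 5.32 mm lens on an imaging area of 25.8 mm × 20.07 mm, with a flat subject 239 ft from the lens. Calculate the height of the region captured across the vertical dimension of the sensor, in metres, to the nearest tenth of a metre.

274.8 m

dₒ: 239 ft × 304.8 mm/ft = 72847.20 mm.
Similar triangles through the lens centre give W/dₒ = h/dᵢ; with 1/f = 1/dₒ + 1/dᵢ this gives W = h·(dₒ − f)/f.
W = 20.07 mm × (72847.2 − 5.32) / 5.32 = 20.07 × 13692.0823 ≈ 274800.091 mm = 274.8 m.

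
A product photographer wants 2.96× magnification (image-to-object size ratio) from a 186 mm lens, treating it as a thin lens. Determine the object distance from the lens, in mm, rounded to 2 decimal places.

248.84 mm

With m = dᵢ/dₒ and 1/f = 1/dₒ + 1/dᵢ, substituting dᵢ = m·dₒ gives 1/f = (1 + 1/m)/dₒ, hence dₒ = f·(1 + 1/m).
dₒ = 186 × (1 + 1/2.96) = 186 × 1.33784 ≈ 248.838 mm.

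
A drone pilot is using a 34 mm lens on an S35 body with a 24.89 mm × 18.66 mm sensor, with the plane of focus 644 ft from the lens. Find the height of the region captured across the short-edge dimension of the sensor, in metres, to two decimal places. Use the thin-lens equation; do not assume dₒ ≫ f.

107.71 m

dₒ: 644 ft × 304.8 mm/ft = 196291.19 mm.
Similar triangles through the lens centre give W/dₒ = h/dᵢ; with 1/f = 1/dₒ + 1/dᵢ this gives W = h·(dₒ − f)/f.
W = 18.66 mm × (196291 − 34) / 34 = 18.66 × 5772.2704 ≈ 107710.566 mm = 107.711 m.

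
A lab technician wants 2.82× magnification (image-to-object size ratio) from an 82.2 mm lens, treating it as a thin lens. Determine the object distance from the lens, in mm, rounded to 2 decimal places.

111.35 mm

With m = dᵢ/dₒ and 1/f = 1/dₒ + 1/dᵢ, substituting dᵢ = m·dₒ gives 1/f = (1 + 1/m)/dₒ, hence dₒ = f·(1 + 1/m).
dₒ = 82.2 × (1 + 1/2.82) = 82.2 × 1.35461 ≈ 111.349 mm.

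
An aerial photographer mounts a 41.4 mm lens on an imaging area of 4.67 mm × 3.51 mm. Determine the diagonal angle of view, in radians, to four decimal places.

Sensor diagonal = √(4.67² + 3.51²) = √34.1290 ≈ 5.8420 mm.
Angle of view α = 2·arctan(d/2f) with d = 5.8420 mm and f = 41.4 mm.
d/2f = 0.07056; arctan(0.07056) ≈ 0.0704 rad, so α ≈ 0.1409 rad.

0.1409 rad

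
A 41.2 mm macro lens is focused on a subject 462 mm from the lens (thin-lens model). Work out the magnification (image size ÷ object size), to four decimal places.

Thin lens: 1/f = 1/dₒ + 1/dᵢ → 1/dᵢ = 1/41.2 − 1/462 = 0.0221073 mm⁻¹, so dᵢ ≈ 45.2338 mm.
Magnification m = dᵢ/dₒ = 45.2338/462 ≈ 0.09791.

0.0979×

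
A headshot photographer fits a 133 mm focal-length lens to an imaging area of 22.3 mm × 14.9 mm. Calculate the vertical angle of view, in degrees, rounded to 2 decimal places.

6.41°

Angle of view α = 2·arctan(h/2f) with h = 14.9 mm and f = 133 mm.
h/2f = 0.05602; arctan(0.05602) ≈ 3.2061°, so α ≈ 6.4121°.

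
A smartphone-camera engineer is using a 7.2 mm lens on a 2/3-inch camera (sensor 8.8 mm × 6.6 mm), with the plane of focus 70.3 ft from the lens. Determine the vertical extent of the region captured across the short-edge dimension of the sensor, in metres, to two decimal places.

dₒ: 70.3 ft × 304.8 mm/ft = 21427.44 mm.
Similar triangles through the lens centre give W/dₒ = h/dᵢ; with 1/f = 1/dₒ + 1/dᵢ this gives W = h·(dₒ − f)/f.
W = 6.6 mm × (21427.4 − 7.2) / 7.2 = 6.6 × 2975.0332 ≈ 19635.219 mm = 19.6352 m.

19.64 m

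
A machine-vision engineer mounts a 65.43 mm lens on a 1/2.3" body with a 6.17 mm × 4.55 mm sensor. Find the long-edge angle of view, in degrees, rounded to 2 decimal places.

Angle of view α = 2·arctan(w/2f) with w = 6.17 mm and f = 65.43 mm.
w/2f = 0.04715; arctan(0.04715) ≈ 2.6995°, so α ≈ 5.3990°.

5.40°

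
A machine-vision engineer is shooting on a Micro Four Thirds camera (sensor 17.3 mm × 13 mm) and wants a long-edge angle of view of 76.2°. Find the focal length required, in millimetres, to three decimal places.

From α = 2·arctan(w/2f) we get f = w / (2·tan(α/2)).
With w = 17.3 mm and α/2 = 38.1°, tan(α/2) ≈ 0.78410, so f ≈ 17.3 / 1.56820 ≈ 11.0318 mm.

11.032 mm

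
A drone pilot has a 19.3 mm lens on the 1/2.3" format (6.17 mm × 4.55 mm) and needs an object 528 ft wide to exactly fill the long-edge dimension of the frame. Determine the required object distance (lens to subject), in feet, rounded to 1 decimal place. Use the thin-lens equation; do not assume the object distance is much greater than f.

W: 528 ft × 304.8 mm/ft = 160934.39 mm.
Magnification m = w/W = dᵢ/dₒ; combined with 1/f = 1/dₒ + 1/dᵢ this gives dₒ = f·(1 + W/w).
dₒ = 19.3 mm × (1 + 160934/6.17) = 19.3 × 26084.3703 ≈ 503428.347 mm = 503428.347/304.8 ft = 1651.67 ft.

1651.7 ft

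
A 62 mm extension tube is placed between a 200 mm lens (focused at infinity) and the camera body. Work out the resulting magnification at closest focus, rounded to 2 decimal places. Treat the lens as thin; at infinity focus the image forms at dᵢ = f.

0.31×

The tube moves the image plane from f to f + e, so dᵢ = 200 + 62 = 262 mm. Focus is achieved when 1/f = 1/dₒ + 1/dᵢ, giving dₒ = 1/(1/f − 1/(f+e)).
Magnification m = dᵢ/dₒ = (f+e)·(1/f − 1/(f+e)) = e/f = 62/200 ≈ 0.3100.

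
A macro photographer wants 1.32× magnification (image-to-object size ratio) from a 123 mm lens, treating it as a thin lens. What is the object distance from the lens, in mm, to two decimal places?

216.18 mm

With m = dᵢ/dₒ and 1/f = 1/dₒ + 1/dᵢ, substituting dᵢ = m·dₒ gives 1/f = (1 + 1/m)/dₒ, hence dₒ = f·(1 + 1/m).
dₒ = 123 × (1 + 1/1.32) = 123 × 1.75758 ≈ 216.182 mm.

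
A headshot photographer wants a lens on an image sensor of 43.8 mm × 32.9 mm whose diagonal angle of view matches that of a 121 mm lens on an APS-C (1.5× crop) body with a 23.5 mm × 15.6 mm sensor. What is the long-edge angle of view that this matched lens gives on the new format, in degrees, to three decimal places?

10.648°

Sensor diagonal = √(23.5² + 15.6²) = √795.6100 ≈ 28.2066 mm.
Sensor diagonal = √(43.8² + 32.9²) = √3000.8500 ≈ 54.7800 mm.
Equal diagonal AOV ⇒ f₂ = f₁ · 54.7800/28.2066 = 121 × 1.94210 ≈ 234.9943 mm.
Long-edge AOV on the new format = 2·arctan(43.8 / (2 × 234.9943)) = 2·arctan(0.09319) ≈ 10.6485°.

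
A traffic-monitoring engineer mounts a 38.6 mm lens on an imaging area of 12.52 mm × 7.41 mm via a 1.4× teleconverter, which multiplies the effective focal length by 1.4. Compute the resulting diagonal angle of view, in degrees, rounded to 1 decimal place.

Effective focal length f = 38.6 × 1.4 = 54.04 mm.
Sensor diagonal = √(12.52² + 7.41²) = √211.6585 ≈ 14.5485 mm.
α = 2·arctan(14.548 / (2 × 54.04)) = 2·arctan(0.13461) ≈ 15.3328°.

15.3°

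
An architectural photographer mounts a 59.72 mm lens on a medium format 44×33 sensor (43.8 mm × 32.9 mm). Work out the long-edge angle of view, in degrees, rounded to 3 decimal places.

Angle of view α = 2·arctan(w/2f) with w = 43.8 mm and f = 59.72 mm.
w/2f = 0.36671; arctan(0.36671) ≈ 20.1386°, so α ≈ 40.2771°.

40.277°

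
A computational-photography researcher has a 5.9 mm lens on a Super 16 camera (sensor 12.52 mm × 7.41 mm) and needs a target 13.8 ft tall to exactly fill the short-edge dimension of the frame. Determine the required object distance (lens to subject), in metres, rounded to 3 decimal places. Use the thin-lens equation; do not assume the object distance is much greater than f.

W: 13.8 ft × 304.8 mm/ft = 4206.24 mm.
Magnification m = h/W = dᵢ/dₒ; combined with 1/f = 1/dₒ + 1/dᵢ this gives dₒ = f·(1 + W/h).
dₒ = 5.9 mm × (1 + 4206.24/7.41) = 5.9 × 568.6437 ≈ 3354.998 mm = 3.355 m.

3.355 m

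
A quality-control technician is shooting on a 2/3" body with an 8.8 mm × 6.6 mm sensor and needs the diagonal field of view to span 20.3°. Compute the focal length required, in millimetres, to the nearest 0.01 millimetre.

30.72 mm

Sensor diagonal = √(8.8² + 6.6²) = √121.0000 ≈ 11.0000 mm.
From α = 2·arctan(d/2f) we get f = d / (2·tan(α/2)).
With d = 11.0000 mm and α/2 = 10.15°, tan(α/2) ≈ 0.17903, so f ≈ 11.0000 / 0.35806 ≈ 30.7215 mm.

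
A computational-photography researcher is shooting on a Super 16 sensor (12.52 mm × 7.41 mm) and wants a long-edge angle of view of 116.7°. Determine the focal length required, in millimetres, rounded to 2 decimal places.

From α = 2·arctan(w/2f) we get f = w / (2·tan(α/2)).
With w = 12.52 mm and α/2 = 58.35°, tan(α/2) ≈ 1.62230, so f ≈ 12.52 / 3.24461 ≈ 3.8587 mm.

3.86 mm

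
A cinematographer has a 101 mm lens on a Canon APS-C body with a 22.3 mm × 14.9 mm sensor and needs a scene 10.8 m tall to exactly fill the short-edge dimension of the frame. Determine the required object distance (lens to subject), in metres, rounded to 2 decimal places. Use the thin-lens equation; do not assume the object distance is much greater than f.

73.31 m

W: 10.8 m = 10800 mm.
Magnification m = h/W = dᵢ/dₒ; combined with 1/f = 1/dₒ + 1/dᵢ this gives dₒ = f·(1 + W/h).
dₒ = 101 mm × (1 + 10800/14.9) = 101 × 725.8322 ≈ 73309.054 mm = 73.3091 m.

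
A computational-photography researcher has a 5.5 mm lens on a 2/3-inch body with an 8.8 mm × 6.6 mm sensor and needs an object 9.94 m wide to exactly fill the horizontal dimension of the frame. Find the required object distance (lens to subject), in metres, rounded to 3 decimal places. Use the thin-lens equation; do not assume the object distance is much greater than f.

W: 9.94 m = 9940 mm.
Magnification m = w/W = dᵢ/dₒ; combined with 1/f = 1/dₒ + 1/dᵢ this gives dₒ = f·(1 + W/w).
dₒ = 5.5 mm × (1 + 9940/8.8) = 5.5 × 1130.5455 ≈ 6218.000 mm = 6.218 m.

6.218 m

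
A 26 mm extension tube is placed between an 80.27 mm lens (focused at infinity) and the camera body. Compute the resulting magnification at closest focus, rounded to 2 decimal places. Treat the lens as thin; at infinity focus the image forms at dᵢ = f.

0.32×

The tube moves the image plane from f to f + e, so dᵢ = 80.27 + 26 = 106.27 mm. Focus is achieved when 1/f = 1/dₒ + 1/dᵢ, giving dₒ = 1/(1/f − 1/(f+e)).
Magnification m = dᵢ/dₒ = (f+e)·(1/f − 1/(f+e)) = e/f = 26/80.27 ≈ 0.3239.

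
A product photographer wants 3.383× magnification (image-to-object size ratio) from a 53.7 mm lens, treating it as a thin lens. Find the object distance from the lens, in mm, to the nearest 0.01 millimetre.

With m = dᵢ/dₒ and 1/f = 1/dₒ + 1/dᵢ, substituting dᵢ = m·dₒ gives 1/f = (1 + 1/m)/dₒ, hence dₒ = f·(1 + 1/m).
dₒ = 53.7 × (1 + 1/3.383) = 53.7 × 1.29560 ≈ 69.573 mm.

69.57 mm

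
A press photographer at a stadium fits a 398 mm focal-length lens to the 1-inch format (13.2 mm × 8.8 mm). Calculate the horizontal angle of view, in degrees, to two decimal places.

Angle of view α = 2·arctan(w/2f) with w = 13.2 mm and f = 398 mm.
w/2f = 0.01658; arctan(0.01658) ≈ 0.9500°, so α ≈ 1.9001°.

1.90°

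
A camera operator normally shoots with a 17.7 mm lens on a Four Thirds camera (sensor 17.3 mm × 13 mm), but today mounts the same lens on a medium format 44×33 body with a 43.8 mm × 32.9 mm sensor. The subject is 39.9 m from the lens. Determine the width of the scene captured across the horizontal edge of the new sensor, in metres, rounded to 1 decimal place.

98.7 m

The focal length stays 17.7 mm; the relevant sensor dimension is now w = 43.8 mm. Object distance dₒ = 39.9 m = 39900 mm.
Thin-lens field width W = w·(dₒ − f)/f = 43.8 × (39900 − 17.7)/17.7 ≈ 98691.793 mm = 98.6918 m.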